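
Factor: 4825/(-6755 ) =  - 5/7 =- 5^1 * 7^(- 1 )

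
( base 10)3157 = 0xc55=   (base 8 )6125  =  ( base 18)9d7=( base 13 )158B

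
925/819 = 1 + 106/819 = 1.13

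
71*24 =1704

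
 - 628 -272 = - 900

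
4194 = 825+3369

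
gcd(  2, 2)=2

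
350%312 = 38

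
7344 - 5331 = 2013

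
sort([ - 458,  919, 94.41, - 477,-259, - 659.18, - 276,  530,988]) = [ - 659.18, - 477 ,  -  458, - 276, - 259, 94.41, 530,919,988]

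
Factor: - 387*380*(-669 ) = 98383140 = 2^2*3^3 * 5^1*  19^1 *43^1*223^1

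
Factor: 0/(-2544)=0^1  =  0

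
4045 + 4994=9039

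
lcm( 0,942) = 0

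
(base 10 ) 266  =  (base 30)8Q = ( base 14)150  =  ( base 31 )8i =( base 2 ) 100001010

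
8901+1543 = 10444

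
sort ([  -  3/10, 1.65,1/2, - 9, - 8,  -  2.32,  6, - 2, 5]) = [  -  9, - 8, - 2.32, - 2, -3/10 , 1/2, 1.65,5,6]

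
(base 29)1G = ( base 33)1C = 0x2d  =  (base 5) 140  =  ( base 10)45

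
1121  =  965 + 156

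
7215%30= 15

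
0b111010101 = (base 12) 331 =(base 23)k9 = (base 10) 469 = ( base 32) el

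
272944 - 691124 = - 418180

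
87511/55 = 87511/55= 1591.11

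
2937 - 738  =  2199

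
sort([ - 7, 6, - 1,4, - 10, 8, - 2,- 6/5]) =[ - 10,  -  7, - 2, - 6/5, - 1 , 4, 6 , 8 ]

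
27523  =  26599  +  924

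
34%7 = 6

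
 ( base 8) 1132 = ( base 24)112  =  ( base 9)738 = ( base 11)4A8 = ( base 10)602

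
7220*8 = 57760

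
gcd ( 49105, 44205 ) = 35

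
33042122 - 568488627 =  - 535446505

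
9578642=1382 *6931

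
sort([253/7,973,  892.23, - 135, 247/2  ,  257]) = [ - 135,253/7,247/2,257, 892.23, 973]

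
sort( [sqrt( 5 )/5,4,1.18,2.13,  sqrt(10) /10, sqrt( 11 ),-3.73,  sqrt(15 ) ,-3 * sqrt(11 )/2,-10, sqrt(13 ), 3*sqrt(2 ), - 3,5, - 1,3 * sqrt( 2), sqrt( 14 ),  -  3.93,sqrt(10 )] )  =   [-10, - 3*sqrt(11)/2,-3.93, - 3.73,- 3,-1, sqrt(10 ) /10,sqrt(5 )/5,1.18 , 2.13,sqrt(10 ) , sqrt( 11 ), sqrt(13 ),sqrt( 14),sqrt( 15),4, 3 * sqrt(2 ), 3 * sqrt(2 ), 5 ]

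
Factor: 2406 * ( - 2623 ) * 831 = -5244389478=- 2^1*3^2  *  43^1*61^1 * 277^1*401^1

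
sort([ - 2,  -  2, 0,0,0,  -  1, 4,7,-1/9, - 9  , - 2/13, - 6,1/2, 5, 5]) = [ - 9,  -  6, - 2, - 2,-1,-2/13, - 1/9, 0, 0,0,1/2,4,5,5,7]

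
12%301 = 12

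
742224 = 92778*8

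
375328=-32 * (-11729 )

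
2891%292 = 263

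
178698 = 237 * 754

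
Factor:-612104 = - 2^3*  19^1*4027^1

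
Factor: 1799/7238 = 257/1034 = 2^( - 1 )*11^(-1 )*47^( - 1 )*257^1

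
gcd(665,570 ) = 95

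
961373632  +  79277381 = 1040651013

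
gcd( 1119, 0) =1119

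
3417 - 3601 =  - 184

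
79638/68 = 1171 + 5/34= 1171.15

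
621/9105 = 207/3035 = 0.07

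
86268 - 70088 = 16180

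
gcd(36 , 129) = 3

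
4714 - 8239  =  -3525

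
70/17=70/17= 4.12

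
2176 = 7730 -5554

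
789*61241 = 48319149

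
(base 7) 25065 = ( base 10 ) 6564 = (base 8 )14644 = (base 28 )8ac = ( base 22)dc8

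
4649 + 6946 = 11595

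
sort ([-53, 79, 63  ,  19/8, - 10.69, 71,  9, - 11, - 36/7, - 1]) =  [ - 53, - 11 , - 10.69, - 36/7, - 1,  19/8, 9,63,71,  79]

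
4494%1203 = 885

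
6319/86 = 73+41/86 = 73.48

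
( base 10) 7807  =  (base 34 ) 6PL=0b1111001111111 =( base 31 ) 83q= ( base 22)g2j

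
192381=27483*7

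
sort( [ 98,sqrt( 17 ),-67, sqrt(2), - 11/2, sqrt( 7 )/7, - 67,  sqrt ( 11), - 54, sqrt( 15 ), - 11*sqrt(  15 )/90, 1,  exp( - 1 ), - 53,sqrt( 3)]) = [ - 67,-67, - 54, - 53, - 11/2,  -  11*sqrt(15 )/90, exp(-1), sqrt( 7)/7, 1 , sqrt( 2 ),sqrt( 3), sqrt ( 11), sqrt(15),sqrt ( 17 ), 98]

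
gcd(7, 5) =1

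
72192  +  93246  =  165438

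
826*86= 71036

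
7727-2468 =5259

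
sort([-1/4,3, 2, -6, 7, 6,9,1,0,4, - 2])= [ - 6, - 2,-1/4, 0,1, 2, 3  ,  4,6, 7,9 ]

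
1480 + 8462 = 9942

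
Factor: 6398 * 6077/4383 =38880646/4383 = 2^1*3^(-2 )*7^1 * 59^1*103^1*457^1*487^( - 1)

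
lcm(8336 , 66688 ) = 66688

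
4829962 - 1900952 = 2929010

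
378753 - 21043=357710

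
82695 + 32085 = 114780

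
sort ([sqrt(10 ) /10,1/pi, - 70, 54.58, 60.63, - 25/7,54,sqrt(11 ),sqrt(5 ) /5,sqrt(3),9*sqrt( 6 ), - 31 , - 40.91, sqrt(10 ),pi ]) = [ - 70 , - 40.91 ,-31, - 25/7,  sqrt( 10 ) /10,1/pi , sqrt(5)/5,sqrt(3 ),pi,  sqrt(10), sqrt (11),9*sqrt(6),  54,  54.58, 60.63]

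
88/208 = 11/26 = 0.42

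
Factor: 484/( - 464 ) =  - 121/116 = -2^ (-2)*11^2*29^ ( - 1 ) 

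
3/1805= 3/1805 = 0.00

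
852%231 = 159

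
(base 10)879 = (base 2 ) 1101101111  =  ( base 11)72a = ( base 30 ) t9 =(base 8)1557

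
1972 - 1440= 532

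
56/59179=56/59179 = 0.00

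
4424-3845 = 579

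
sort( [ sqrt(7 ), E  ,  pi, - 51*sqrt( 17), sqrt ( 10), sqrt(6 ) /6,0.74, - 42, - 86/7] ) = [ - 51*sqrt ( 17 ), - 42 , - 86/7, sqrt(6) /6,0.74,  sqrt(7) , E,pi,sqrt( 10 )]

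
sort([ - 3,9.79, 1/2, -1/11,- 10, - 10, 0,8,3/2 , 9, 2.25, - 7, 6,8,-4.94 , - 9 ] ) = [ - 10  ,- 10,-9, - 7,-4.94, - 3, - 1/11, 0,  1/2,  3/2,2.25,6,8, 8,9, 9.79] 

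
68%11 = 2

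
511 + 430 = 941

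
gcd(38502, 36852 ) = 6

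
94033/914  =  94033/914  =  102.88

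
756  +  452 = 1208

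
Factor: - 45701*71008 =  - 3245136608 = - 2^5*7^1 * 23^1*317^1 *1987^1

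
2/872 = 1/436 = 0.00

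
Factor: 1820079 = 3^2 * 202231^1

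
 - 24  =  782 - 806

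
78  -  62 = 16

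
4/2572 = 1/643 = 0.00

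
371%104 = 59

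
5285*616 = 3255560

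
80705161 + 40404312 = 121109473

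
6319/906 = 6 + 883/906 = 6.97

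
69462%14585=11122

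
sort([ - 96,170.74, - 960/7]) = [  -  960/7,  -  96,170.74] 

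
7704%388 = 332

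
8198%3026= 2146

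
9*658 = 5922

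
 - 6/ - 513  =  2/171= 0.01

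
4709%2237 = 235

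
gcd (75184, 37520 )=16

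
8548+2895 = 11443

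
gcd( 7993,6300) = 1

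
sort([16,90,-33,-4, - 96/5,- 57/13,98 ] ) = [  -  33,-96/5,  -  57/13,-4,  16,90, 98]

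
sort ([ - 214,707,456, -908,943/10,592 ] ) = [ - 908, - 214,943/10,456,592 , 707 ]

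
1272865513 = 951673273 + 321192240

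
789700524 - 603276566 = 186423958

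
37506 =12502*3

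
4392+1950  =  6342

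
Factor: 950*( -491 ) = -466450 =-2^1*5^2*19^1*491^1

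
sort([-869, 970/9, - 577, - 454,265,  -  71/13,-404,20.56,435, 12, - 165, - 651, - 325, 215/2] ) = [ - 869, - 651 , - 577,- 454, - 404 , - 325,-165, -71/13,12, 20.56, 215/2, 970/9,265,435]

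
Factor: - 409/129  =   - 3^( - 1)*43^(- 1 ) * 409^1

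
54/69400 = 27/34700 = 0.00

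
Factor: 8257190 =2^1*5^1*107^1*7717^1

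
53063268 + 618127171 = 671190439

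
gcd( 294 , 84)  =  42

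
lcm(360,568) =25560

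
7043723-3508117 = 3535606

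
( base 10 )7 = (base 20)7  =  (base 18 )7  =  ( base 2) 111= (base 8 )7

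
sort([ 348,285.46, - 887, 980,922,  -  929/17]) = [ - 887, - 929/17,  285.46,348,922, 980] 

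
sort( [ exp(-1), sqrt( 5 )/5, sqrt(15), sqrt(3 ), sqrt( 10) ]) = [ exp(  -  1 ), sqrt(5)/5,sqrt( 3 ),sqrt (10), sqrt( 15 ) ]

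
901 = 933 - 32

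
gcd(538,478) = 2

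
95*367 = 34865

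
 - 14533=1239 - 15772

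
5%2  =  1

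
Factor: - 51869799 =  - 3^2*307^1*18773^1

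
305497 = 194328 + 111169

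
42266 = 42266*1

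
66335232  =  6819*9728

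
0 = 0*61895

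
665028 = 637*1044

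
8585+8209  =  16794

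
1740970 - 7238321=- 5497351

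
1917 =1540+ 377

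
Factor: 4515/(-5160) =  -2^( - 3) * 7^1 = -7/8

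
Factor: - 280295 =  - 5^1 *61^1*919^1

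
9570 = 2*4785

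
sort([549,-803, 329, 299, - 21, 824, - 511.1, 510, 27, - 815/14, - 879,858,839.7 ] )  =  [ - 879,-803, - 511.1, - 815/14, - 21, 27,299, 329, 510,549, 824, 839.7 , 858]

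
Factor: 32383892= 2^2*8095973^1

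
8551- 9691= - 1140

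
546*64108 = 35002968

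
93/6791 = 93/6791 = 0.01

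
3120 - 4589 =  - 1469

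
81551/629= 129 + 410/629 = 129.65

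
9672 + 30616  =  40288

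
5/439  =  5/439  =  0.01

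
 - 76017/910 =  - 76017/910 = - 83.54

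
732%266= 200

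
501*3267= 1636767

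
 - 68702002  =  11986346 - 80688348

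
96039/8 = 12004 + 7/8=12004.88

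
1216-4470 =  - 3254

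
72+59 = 131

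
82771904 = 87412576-4640672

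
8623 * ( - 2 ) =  - 17246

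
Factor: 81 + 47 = 128 = 2^7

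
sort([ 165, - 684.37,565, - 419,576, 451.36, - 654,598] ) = [ - 684.37, - 654, - 419,165, 451.36,565,  576,598] 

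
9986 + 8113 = 18099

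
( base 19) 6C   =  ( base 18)70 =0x7E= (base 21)60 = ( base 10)126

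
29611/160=185 + 11/160 = 185.07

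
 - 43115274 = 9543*( - 4518 )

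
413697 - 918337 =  - 504640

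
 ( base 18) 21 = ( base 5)122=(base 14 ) 29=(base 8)45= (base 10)37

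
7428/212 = 35 + 2/53 = 35.04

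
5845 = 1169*5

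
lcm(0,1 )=0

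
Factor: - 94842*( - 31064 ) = 2^4*3^2*11^2*353^1* 479^1 = 2946171888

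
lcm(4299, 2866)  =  8598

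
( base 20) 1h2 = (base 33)MG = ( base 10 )742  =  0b1011100110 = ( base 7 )2110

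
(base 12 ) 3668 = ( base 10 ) 6128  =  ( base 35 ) 503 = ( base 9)8358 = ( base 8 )13760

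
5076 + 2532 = 7608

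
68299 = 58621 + 9678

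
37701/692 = 54 + 333/692=54.48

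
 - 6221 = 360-6581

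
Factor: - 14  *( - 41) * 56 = 32144 = 2^4* 7^2 * 41^1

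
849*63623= 54015927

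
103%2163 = 103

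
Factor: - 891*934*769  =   -2^1*3^4 * 11^1*467^1*769^1 = - 639957186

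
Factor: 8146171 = 11^1*740561^1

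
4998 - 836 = 4162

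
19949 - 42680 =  - 22731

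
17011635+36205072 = 53216707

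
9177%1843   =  1805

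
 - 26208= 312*( - 84)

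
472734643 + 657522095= 1130256738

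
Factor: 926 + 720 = 2^1*823^1 = 1646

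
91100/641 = 91100/641=142.12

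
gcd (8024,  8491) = 1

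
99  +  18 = 117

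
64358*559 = 35976122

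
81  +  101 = 182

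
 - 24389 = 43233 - 67622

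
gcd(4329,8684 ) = 13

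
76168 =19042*4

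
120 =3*40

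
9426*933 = 8794458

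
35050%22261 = 12789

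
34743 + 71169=105912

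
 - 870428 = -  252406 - 618022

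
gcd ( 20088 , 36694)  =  2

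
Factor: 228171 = 3^1  *19^1 * 4003^1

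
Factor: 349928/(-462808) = - 31/41 = - 31^1*41^( - 1 ) 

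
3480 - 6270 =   -  2790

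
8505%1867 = 1037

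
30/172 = 15/86 = 0.17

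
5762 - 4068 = 1694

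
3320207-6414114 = -3093907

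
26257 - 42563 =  - 16306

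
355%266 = 89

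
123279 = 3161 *39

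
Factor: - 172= - 2^2 *43^1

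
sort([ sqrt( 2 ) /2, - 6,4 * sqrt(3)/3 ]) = [ - 6,sqrt( 2 )/2, 4*sqrt( 3 ) /3]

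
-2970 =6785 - 9755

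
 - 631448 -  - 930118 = 298670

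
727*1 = 727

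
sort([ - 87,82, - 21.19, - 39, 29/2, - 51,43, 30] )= [ - 87,  -  51, - 39, - 21.19  ,  29/2,30, 43, 82]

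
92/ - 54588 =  - 1 + 13624/13647 = - 0.00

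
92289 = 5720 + 86569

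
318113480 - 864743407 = -546629927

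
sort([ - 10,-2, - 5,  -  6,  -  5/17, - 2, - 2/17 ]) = [ - 10, - 6, -5, - 2 , - 2, - 5/17, - 2/17 ] 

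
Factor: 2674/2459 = 2^1*7^1*191^1*2459^( - 1)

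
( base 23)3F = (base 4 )1110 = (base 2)1010100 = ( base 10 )84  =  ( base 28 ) 30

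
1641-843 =798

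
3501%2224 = 1277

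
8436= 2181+6255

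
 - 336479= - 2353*143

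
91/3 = 30 + 1/3 = 30.33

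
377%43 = 33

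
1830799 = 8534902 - 6704103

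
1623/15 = 108 + 1/5  =  108.20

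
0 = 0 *678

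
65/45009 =65/45009 = 0.00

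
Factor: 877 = 877^1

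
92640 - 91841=799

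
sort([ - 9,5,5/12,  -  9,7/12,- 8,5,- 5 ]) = [-9,- 9, - 8,  -  5,5/12, 7/12,5,5 ] 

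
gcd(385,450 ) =5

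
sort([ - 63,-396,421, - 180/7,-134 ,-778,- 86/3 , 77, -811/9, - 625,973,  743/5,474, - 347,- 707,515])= [-778, - 707, -625, - 396,-347, - 134,  -  811/9,-63,-86/3,-180/7, 77,  743/5, 421 , 474 , 515, 973]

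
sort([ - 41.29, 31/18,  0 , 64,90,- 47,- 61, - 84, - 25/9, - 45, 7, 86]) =[ - 84, - 61, - 47,- 45,  -  41.29, - 25/9, 0, 31/18,7,64, 86,90]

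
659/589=659/589 = 1.12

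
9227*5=46135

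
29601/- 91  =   - 2277/7 = - 325.29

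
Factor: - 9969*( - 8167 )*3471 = 3^2*13^1*89^1*3323^1 * 8167^1 = 282597792633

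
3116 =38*82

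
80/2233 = 80/2233 = 0.04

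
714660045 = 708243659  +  6416386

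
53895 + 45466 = 99361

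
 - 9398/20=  - 470 + 1/10= - 469.90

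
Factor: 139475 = 5^2*  7^1*797^1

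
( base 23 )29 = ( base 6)131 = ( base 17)34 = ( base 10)55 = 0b110111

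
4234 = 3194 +1040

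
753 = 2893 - 2140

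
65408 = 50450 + 14958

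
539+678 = 1217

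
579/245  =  2  +  89/245 = 2.36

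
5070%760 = 510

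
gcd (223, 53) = 1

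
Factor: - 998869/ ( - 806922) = 2^( - 1 )*3^(  -  4 )*293^( - 1)*58757^1=58757/47466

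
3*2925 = 8775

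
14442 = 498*29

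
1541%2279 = 1541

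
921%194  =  145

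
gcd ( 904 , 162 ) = 2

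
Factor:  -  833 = - 7^2*17^1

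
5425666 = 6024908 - 599242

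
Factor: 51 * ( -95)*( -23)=3^1*5^1*17^1*19^1 * 23^1 = 111435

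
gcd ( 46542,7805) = 1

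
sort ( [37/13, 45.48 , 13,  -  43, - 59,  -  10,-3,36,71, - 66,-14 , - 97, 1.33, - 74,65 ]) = [ - 97, - 74, - 66, - 59, - 43, - 14,-10, - 3,1.33,37/13, 13, 36,45.48, 65,71 ] 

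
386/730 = 193/365 = 0.53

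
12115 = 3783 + 8332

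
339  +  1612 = 1951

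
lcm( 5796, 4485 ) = 376740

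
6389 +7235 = 13624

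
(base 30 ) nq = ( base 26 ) 11e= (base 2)1011001100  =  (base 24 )15K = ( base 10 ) 716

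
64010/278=230 + 35/139=230.25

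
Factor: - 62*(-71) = 2^1 *31^1 * 71^1 = 4402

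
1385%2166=1385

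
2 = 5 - 3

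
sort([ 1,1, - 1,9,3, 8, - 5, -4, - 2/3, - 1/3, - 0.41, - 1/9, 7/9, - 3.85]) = [ - 5,  -  4 , - 3.85, - 1,-2/3, - 0.41, - 1/3, - 1/9,7/9, 1,1,3,8,9] 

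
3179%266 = 253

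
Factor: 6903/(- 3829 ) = -3^2 * 7^( - 1 ) * 13^1*59^1*547^( - 1)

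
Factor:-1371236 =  - 2^2 * 29^1*11821^1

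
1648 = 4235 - 2587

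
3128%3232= 3128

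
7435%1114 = 751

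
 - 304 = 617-921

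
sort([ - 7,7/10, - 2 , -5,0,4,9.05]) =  [ - 7,-5 ,  -  2,0, 7/10,4,9.05]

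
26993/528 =26993/528=51.12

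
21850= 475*46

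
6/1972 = 3/986 = 0.00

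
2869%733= 670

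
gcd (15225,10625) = 25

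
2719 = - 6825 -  - 9544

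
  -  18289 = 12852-31141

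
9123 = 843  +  8280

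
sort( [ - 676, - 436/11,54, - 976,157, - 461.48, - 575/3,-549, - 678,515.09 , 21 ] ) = [ - 976, - 678, - 676, - 549, - 461.48,  -  575/3, - 436/11, 21, 54, 157,515.09]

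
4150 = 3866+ 284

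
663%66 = 3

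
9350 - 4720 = 4630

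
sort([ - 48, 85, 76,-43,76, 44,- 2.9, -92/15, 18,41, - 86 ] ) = [ - 86, - 48, - 43,-92/15 ,-2.9, 18, 41, 44, 76, 76, 85]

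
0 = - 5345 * 0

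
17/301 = 17/301 = 0.06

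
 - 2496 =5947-8443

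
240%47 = 5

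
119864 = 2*59932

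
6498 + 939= 7437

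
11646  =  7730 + 3916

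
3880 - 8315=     -  4435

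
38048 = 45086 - 7038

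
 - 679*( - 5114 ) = 3472406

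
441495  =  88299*5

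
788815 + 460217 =1249032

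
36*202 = 7272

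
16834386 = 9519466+7314920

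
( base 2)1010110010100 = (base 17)121G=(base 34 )4qg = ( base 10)5524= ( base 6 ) 41324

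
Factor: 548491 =269^1*2039^1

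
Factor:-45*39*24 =-42120 =-2^3*3^4*5^1*13^1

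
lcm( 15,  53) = 795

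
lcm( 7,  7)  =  7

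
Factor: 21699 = 3^2*2411^1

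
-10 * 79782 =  - 797820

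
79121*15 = 1186815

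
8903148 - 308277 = 8594871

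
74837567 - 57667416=17170151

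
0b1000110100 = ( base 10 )564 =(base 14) 2c4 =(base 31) i6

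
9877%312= 205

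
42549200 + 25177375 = 67726575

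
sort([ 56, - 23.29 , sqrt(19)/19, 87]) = [ - 23.29,sqrt( 19)/19 , 56,87 ] 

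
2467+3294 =5761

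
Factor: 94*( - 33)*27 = -83754=- 2^1*3^4*11^1*47^1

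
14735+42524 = 57259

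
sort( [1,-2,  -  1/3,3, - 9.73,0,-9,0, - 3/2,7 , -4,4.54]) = [  -  9.73, - 9, - 4, - 2, - 3/2,-1/3 , 0,0,1,3,  4.54,  7 ] 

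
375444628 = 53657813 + 321786815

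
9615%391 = 231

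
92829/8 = 92829/8 = 11603.62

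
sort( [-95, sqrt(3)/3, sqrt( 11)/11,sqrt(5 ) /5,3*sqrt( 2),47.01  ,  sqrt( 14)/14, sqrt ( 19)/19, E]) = [ - 95, sqrt(19)/19, sqrt(14)/14, sqrt(11)/11,sqrt ( 5 )/5, sqrt(3)/3,E, 3*sqrt(2),  47.01 ]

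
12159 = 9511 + 2648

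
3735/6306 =1245/2102 = 0.59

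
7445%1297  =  960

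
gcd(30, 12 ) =6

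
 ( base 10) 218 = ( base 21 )A8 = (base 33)6K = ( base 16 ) da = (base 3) 22002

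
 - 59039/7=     -  8435 + 6/7 = - 8434.14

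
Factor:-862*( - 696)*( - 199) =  - 2^4*3^1* 29^1*199^1*431^1 = - 119390448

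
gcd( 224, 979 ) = 1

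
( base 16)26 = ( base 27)1B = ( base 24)1e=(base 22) 1g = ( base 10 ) 38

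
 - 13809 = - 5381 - 8428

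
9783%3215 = 138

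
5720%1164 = 1064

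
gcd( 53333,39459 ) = 7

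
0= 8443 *0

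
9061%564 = 37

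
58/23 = 58/23=2.52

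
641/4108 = 641/4108 = 0.16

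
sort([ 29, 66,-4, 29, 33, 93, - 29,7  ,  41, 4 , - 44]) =[ - 44,-29 , - 4, 4,7,29,29,33,41,66, 93] 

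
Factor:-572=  - 2^2*11^1*13^1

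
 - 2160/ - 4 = 540  +  0/1= 540.00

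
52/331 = 52/331 = 0.16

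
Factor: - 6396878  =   - 2^1*29^1*110291^1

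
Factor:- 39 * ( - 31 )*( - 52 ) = -2^2  *3^1*13^2*  31^1=- 62868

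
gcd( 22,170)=2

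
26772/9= 2974 + 2/3 = 2974.67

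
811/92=811/92 = 8.82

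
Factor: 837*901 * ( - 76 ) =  - 2^2*3^3*17^1 * 19^1*31^1*53^1 =-  57314412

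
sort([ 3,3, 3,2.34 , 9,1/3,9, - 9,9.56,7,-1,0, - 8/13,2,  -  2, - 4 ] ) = [ - 9,-4, - 2,- 1, - 8/13,0, 1/3,2,2.34 , 3,3, 3,7,9,9,9.56] 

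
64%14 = 8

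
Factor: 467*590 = 275530 = 2^1 * 5^1 * 59^1*467^1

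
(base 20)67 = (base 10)127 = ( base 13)9A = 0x7f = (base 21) 61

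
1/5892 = 1/5892 =0.00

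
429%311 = 118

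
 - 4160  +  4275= 115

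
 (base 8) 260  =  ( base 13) 107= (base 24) 78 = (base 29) 62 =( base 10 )176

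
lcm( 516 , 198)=17028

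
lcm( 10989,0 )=0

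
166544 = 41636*4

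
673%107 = 31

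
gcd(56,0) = 56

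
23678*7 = 165746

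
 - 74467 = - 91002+16535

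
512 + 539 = 1051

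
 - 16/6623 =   -  16/6623= -  0.00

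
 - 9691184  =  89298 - 9780482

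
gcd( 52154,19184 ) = 2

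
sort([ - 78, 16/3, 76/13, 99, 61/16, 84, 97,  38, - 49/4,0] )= [  -  78, - 49/4 , 0, 61/16, 16/3, 76/13, 38,84, 97,  99] 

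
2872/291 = 9 + 253/291 = 9.87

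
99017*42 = 4158714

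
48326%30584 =17742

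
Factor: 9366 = 2^1*3^1* 7^1 * 223^1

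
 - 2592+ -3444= - 6036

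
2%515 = 2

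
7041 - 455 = 6586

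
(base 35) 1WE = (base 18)751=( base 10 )2359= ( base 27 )36a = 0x937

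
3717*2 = 7434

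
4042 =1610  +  2432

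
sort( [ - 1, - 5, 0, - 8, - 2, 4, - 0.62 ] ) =[ - 8, - 5,  -  2, - 1, - 0.62,0, 4]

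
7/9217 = 7/9217 = 0.00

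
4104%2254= 1850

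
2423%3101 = 2423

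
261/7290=29/810 = 0.04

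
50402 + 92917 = 143319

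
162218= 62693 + 99525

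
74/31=74/31 = 2.39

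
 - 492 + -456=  - 948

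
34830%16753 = 1324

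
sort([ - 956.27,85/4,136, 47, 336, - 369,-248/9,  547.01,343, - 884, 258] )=[ - 956.27 , - 884, - 369, - 248/9, 85/4,47, 136,258,336, 343, 547.01]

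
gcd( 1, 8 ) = 1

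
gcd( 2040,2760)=120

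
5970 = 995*6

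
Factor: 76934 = 2^1*11^1*13^1 * 269^1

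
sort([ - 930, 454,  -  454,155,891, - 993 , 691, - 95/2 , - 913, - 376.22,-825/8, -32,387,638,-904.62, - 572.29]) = [ - 993, - 930, -913, - 904.62, - 572.29, - 454, - 376.22, - 825/8 , - 95/2, - 32,155 , 387,454,638,691,891]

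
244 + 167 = 411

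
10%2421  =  10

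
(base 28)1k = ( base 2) 110000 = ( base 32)1G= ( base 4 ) 300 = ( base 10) 48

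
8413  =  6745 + 1668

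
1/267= 1/267 = 0.00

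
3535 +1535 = 5070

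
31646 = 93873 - 62227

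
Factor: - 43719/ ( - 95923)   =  3^1*  13^1*19^1*59^1*  95923^( - 1)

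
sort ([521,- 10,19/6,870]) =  [ - 10, 19/6,521,870 ]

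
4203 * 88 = 369864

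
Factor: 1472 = 2^6*23^1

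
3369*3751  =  12637119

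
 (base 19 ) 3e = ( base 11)65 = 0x47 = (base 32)27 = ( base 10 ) 71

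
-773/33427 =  - 773/33427 = - 0.02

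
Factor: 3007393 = 3007393^1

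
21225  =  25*849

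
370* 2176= 805120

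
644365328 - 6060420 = 638304908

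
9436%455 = 336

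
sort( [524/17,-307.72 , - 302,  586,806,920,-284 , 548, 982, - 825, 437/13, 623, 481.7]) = [- 825,-307.72, - 302 , - 284, 524/17, 437/13, 481.7,548, 586, 623, 806, 920, 982 ] 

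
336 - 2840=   -2504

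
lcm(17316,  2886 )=17316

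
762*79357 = 60470034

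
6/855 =2/285 = 0.01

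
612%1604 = 612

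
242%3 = 2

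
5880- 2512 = 3368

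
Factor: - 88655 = - 5^1 *7^1 * 17^1*149^1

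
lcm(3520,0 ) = 0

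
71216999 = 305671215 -234454216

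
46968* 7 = 328776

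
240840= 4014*60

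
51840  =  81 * 640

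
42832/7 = 6118 + 6/7 = 6118.86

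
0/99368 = 0 = 0.00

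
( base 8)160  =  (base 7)220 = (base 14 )80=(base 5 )422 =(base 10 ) 112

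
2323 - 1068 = 1255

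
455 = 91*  5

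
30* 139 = 4170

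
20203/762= 26  +  391/762=26.51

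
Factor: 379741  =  433^1*877^1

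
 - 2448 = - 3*816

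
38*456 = 17328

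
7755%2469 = 348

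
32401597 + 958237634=990639231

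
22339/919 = 24 + 283/919 = 24.31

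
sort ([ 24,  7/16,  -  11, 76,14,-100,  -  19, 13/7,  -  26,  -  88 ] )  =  [-100, - 88, - 26 ,-19 , - 11,7/16, 13/7, 14, 24,76] 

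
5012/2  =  2506 = 2506.00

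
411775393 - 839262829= - 427487436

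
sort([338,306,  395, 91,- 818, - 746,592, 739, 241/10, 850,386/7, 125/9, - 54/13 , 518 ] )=[ - 818,  -  746,  -  54/13, 125/9,241/10, 386/7, 91, 306, 338, 395, 518, 592,739 , 850 ] 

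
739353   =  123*6011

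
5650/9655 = 1130/1931 = 0.59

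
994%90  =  4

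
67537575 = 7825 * 8631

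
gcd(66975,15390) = 285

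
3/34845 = 1/11615 = 0.00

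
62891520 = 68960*912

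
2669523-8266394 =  - 5596871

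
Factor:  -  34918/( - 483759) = 2^1*3^( - 3)*13^1 * 17^1*19^( - 1)*23^(-1 )*41^(-1 ) * 79^1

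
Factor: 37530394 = 2^1 * 11^1*193^1 * 8839^1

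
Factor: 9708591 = 3^1*29^1*111593^1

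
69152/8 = 8644 =8644.00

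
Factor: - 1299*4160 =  - 5403840 = -2^6* 3^1*5^1*13^1*433^1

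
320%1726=320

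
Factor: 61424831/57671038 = 2^ ( - 1)*13^1*17^(  -  1)*1696207^( - 1)*4724987^1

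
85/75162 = 85/75162 = 0.00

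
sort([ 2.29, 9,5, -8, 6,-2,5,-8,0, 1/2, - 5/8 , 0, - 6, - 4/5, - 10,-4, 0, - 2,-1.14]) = [-10,-8,-8,  -  6, -4, -2, - 2, - 1.14, - 4/5 , - 5/8, 0, 0, 0,1/2, 2.29, 5, 5, 6, 9 ]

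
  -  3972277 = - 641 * 6197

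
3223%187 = 44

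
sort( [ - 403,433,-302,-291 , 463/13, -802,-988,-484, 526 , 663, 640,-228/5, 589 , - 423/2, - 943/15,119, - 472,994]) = [-988, - 802,-484,-472, - 403,  -  302 ,-291,-423/2 , - 943/15,-228/5 , 463/13, 119, 433,526, 589 , 640,663, 994]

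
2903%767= 602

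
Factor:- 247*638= -157586 = - 2^1 *11^1*13^1*19^1*29^1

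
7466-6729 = 737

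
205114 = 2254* 91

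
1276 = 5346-4070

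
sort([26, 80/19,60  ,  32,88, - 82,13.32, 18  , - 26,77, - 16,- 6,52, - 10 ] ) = [ - 82, - 26,-16, - 10,  -  6, 80/19, 13.32, 18,26,32,52,60 , 77 , 88]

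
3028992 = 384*7888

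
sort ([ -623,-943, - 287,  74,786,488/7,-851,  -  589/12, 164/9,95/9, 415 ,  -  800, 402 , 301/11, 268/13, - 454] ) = [-943,  -  851, -800, - 623, - 454, - 287,-589/12,95/9,164/9, 268/13,301/11, 488/7, 74, 402,  415,786]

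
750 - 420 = 330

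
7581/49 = 1083/7 = 154.71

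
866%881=866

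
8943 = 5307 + 3636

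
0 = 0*166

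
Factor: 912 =2^4*3^1*19^1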